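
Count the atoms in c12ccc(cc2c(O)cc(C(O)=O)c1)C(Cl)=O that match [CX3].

Check the 17 heavy atoms by environment: 10× c (aromatic, X3) → no; 2× C (X3) → match; 2× O (X1) → no; 2× O (X2) → no; 1× Cl (X1) → no.
That gives 2 matching atoms.

2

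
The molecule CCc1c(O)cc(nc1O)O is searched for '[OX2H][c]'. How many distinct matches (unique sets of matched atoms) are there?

[OX2H][c] is the SMARTS for a phenol: a hydroxyl oxygen attached to an aromatic carbon.
The molecule carries 3 separate instances of a hydroxyl group (-OH) meeting every constraint; each maps to a distinct set of atoms, giving 3 matches.

3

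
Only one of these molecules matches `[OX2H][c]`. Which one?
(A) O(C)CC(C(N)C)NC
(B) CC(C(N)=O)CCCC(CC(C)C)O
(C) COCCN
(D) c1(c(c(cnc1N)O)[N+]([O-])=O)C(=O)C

[OX2H][c] describes a hydroxyl oxygen attached to an aromatic carbon (a phenol).
(A) has a methoxy ether (-OCH3) but the oxygen has H0, not H1.
(B) has a hydroxyl group (-OH) but the -OH is on an aliphatic carbon, not an aromatic c.
(C) has a methoxy ether (-OCH3) but the oxygen has H0, not H1.
(D) contains a hydroxyl group (-OH), which satisfies every atom and bond constraint.
So the answer is (D).

D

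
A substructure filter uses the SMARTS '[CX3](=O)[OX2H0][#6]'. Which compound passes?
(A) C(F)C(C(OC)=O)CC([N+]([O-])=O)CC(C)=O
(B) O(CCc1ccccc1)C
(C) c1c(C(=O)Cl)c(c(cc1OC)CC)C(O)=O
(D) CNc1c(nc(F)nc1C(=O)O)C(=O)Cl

A

[CX3](=O)[OX2H0][#6] describes a carbonyl carbon bonded to an oxygen that is itself bonded to carbon (no H on that O) (an ester).
(A) contains a methyl-ester group (-C(=O)OCH3), which satisfies every atom and bond constraint.
(B) has a methoxy ether (-OCH3) but the ether oxygen is not adjacent to a C=O carbon.
(C) has a carboxylic acid group (-C(=O)OH) but the singly-bonded O carries H (OX2H1, not H0).
(D) has a carboxylic acid group (-C(=O)OH) but the singly-bonded O carries H (OX2H1, not H0).
So the answer is (A).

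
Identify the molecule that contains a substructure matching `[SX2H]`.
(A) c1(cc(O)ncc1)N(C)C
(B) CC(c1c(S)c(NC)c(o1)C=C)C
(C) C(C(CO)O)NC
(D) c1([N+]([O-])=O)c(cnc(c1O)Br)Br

B

[SX2H] describes an aliphatic sulfur with two connections, one being H (a thiol).
(A) has a hydroxyl group (-OH) but it is an -OH, not an -SH.
(B) contains a thiol (-SH), which satisfies every atom and bond constraint.
(C) has a hydroxyl group (-OH) but it is an -OH, not an -SH.
(D) has a hydroxyl group (-OH) but it is an -OH, not an -SH.
So the answer is (B).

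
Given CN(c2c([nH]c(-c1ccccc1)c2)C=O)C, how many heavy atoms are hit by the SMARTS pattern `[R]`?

The query [R] means: R matches any atom that is part of a ring.
Check the 16 heavy atoms by environment: 1× n (aromatic, in 5-ring) → match; 4× c (aromatic, in 5-ring) → match; 6× c (aromatic, in 6-ring) → match; 1× N (acyclic) → no; 3× C (acyclic) → no; 1× O (acyclic) → no.
Summing the matching environments: 1 + 4 + 6 = 11 matching atoms.

11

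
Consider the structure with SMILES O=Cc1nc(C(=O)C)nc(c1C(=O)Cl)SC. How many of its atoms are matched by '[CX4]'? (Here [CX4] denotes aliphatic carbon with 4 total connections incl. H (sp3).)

The query [CX4] means: C with X4: aliphatic carbon with exactly 4 total connections (bonds + H).
Check the 16 heavy atoms by environment: 2× n (aromatic, X2) → no; 4× c (aromatic, X3) → no; 1× S (X2) → no; 2× C (X4) → match; 3× C (X3) → no; 3× O (X1) → no; 1× Cl (X1) → no.
That gives 2 matching atoms.

2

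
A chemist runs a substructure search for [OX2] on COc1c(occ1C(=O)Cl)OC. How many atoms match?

2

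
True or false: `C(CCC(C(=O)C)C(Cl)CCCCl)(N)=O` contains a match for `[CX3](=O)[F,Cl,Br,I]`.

The pattern [CX3](=O)[F,Cl,Br,I] describes a carbonyl carbon bonded to a halogen — an acyl halide.
The closest candidate here is a chloro substituent, but the Cl is not on a carbonyl carbon. No other fragment satisfies the full query, so there is no match.

False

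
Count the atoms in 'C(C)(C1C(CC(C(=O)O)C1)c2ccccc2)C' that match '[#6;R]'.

Check the 17 heavy atoms by environment: 5× C (in 5-ring) → match; 4× C (acyclic) → no; 2× O (acyclic) → no; 6× c (aromatic, in 6-ring) → match.
Summing the matching environments: 5 + 6 = 11 matching atoms.

11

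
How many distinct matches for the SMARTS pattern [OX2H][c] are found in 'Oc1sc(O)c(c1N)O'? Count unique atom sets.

3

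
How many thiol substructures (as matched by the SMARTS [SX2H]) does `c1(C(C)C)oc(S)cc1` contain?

1

[SX2H] is the SMARTS for a thiol: an aliphatic sulfur with two connections, one being H.
Exactly one fragment in the molecule meets all constraints, giving 1 match.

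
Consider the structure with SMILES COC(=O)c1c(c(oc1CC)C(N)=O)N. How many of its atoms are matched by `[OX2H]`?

The query [OX2H] means: aliphatic oxygen with two connections, one of which is H — an -OH oxygen.
Check the 15 heavy atoms by environment: 1× o (aromatic, H0, X2) → no; 4× c (aromatic, H0, X3) → no; 2× N (H2, X3) → no; 2× C (H0, X3) → no; 2× O (H0, X1) → no; 1× O (H0, X2) → no; 2× C (H3, X4) → no; 1× C (H2, X4) → no.
No environment satisfies the query, so 0 matching atoms.

0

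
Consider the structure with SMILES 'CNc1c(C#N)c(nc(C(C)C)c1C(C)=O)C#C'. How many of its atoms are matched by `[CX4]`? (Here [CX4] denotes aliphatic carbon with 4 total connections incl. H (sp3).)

5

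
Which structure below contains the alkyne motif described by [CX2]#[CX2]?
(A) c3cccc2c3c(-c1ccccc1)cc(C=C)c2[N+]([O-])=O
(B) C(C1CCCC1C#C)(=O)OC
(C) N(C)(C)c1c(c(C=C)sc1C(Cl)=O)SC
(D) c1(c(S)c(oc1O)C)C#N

B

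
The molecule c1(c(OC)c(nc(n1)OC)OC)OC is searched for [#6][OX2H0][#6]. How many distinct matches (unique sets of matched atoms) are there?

[#6][OX2H0][#6] is the SMARTS for an ether: an aliphatic oxygen bridging two carbons with no H on the oxygen.
The molecule carries 4 separate instances of a methoxy ether (-OCH3) meeting every constraint; each maps to a distinct set of atoms, giving 4 matches.

4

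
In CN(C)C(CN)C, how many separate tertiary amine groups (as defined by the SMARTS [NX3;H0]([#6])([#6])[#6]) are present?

[NX3;H0]([#6])([#6])[#6] is the SMARTS for a tertiary amine: a trivalent nitrogen with no H, bonded to three carbons.
Exactly one fragment in the molecule meets all constraints, giving 1 match.

1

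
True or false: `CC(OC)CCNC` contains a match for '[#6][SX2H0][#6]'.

The pattern [#6][SX2H0][#6] describes an aliphatic sulfur bridging two carbons with no H on the sulfur — a thioether.
The closest candidate here is a methoxy ether (-OCH3), but the bridging atom is O, not S. No other fragment satisfies the full query, so there is no match.

False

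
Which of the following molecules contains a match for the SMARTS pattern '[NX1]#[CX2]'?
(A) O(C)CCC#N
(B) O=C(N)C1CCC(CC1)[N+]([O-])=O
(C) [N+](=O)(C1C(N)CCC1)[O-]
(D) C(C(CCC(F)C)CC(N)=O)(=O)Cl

A

[NX1]#[CX2] describes a nitrogen triple-bonded to a two-connected carbon (a nitrile).
(A) contains a nitrile (-C#N), which satisfies every atom and bond constraint.
(B) has a nitro group (-[N+](=O)[O-]) but there is no C#N triple bond.
(C) has a nitro group (-[N+](=O)[O-]) but there is no C#N triple bond.
(D) has a primary amide (-C(=O)NH2) but the nitrogen is NX3, not NX1.
So the answer is (A).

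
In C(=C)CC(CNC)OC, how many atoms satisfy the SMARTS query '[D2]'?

Check the 9 heavy atoms by environment: 3× C (D2) → match; 1× C (D3) → no; 1× O (D2) → match; 3× C (D1) → no; 1× N (D2) → match.
Summing the matching environments: 3 + 1 + 1 = 5 matching atoms.

5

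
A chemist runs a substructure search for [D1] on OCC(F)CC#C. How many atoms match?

Check the 7 heavy atoms by environment: 3× C (D2) → no; 1× C (D3) → no; 1× O (D1) → match; 1× F (D1) → match; 1× C (D1) → match.
Summing the matching environments: 1 + 1 + 1 = 3 matching atoms.

3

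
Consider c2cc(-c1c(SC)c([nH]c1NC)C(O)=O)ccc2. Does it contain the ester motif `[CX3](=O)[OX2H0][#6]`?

No

The pattern [CX3](=O)[OX2H0][#6] describes a carbonyl carbon bonded to an oxygen that is itself bonded to carbon (no H on that O) — an ester.
The closest candidate here is a carboxylic acid group (-C(=O)OH), but the singly-bonded O carries H (OX2H1, not H0). No other fragment satisfies the full query, so there is no match.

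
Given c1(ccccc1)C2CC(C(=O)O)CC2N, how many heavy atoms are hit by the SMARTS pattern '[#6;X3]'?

The query [#6;X3] means: any carbon (aromatic or not) with three total connections.
Check the 15 heavy atoms by environment: 5× C (X4) → no; 1× N (X3) → no; 1× C (X3) → match; 1× O (X1) → no; 1× O (X2) → no; 6× c (aromatic, X3) → match.
Summing the matching environments: 1 + 6 = 7 matching atoms.

7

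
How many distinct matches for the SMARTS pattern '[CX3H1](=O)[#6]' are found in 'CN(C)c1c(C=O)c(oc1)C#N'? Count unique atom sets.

1

[CX3H1](=O)[#6] is the SMARTS for an aldehyde: an sp2 carbon with one H, double-bonded to O and single-bonded to carbon.
Exactly one fragment in the molecule meets all constraints, giving 1 match.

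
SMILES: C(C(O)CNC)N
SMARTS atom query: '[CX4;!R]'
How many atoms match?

4

Check the 7 heavy atoms by environment: 4× C (X4, acyclic) → match; 2× N (X3, acyclic) → no; 1× O (X2, acyclic) → no.
That gives 4 matching atoms.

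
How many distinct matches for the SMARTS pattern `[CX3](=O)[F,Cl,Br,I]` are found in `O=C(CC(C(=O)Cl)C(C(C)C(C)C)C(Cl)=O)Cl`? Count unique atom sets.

3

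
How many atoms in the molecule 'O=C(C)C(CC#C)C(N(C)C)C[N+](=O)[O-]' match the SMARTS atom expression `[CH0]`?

The query [CH0] means: aliphatic carbon with no attached hydrogen.
Check the 15 heavy atoms by environment: 2× C (H2) → no; 3× C (H1) → no; 1× N (charge +1, H0) → no; 1× O (charge -1, H0) → no; 2× O (H0) → no; 2× C (H0) → match; 1× N (H0) → no; 3× C (H3) → no.
That gives 2 matching atoms.

2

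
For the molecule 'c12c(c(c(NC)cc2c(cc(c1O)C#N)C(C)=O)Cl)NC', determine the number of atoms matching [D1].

Check the 21 heavy atoms by environment: 8× c (aromatic, D3) → no; 2× c (aromatic, D2) → no; 2× N (D2) → no; 3× C (D1) → match; 1× Cl (D1) → match; 1× C (D3) → no; 2× O (D1) → match; 1× C (D2) → no; 1× N (D1) → match.
Summing the matching environments: 3 + 1 + 2 + 1 = 7 matching atoms.

7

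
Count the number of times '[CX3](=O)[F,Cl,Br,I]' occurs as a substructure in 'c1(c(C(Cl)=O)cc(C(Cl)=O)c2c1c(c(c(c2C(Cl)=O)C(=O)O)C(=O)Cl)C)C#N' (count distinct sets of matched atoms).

4

[CX3](=O)[F,Cl,Br,I] is the SMARTS for an acyl halide: a carbonyl carbon bonded to a halogen.
The molecule carries 4 separate instances of an acyl chloride (-C(=O)Cl) meeting every constraint; each maps to a distinct set of atoms, giving 4 matches.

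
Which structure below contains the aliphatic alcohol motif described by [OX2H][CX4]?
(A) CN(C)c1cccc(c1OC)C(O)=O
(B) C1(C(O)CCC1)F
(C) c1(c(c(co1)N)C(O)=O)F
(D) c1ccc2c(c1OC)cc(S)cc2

B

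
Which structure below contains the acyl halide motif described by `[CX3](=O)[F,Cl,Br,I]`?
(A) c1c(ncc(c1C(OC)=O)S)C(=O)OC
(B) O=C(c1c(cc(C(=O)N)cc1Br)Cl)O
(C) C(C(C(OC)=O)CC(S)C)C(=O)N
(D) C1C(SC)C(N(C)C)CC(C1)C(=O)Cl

[CX3](=O)[F,Cl,Br,I] describes a carbonyl carbon bonded to a halogen (an acyl halide).
(A) has a methyl-ester group (-C(=O)OCH3) but the carbonyl is bonded to -O-C, not to a halogen.
(B) has a carboxylic acid group (-C(=O)OH) but the carbonyl is bonded to -OH, not to a halogen.
(C) has a methyl-ester group (-C(=O)OCH3) but the carbonyl is bonded to -O-C, not to a halogen.
(D) contains an acyl chloride (-C(=O)Cl), which satisfies every atom and bond constraint.
So the answer is (D).

D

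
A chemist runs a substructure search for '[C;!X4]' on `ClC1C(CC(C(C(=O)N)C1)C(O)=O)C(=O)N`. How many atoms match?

3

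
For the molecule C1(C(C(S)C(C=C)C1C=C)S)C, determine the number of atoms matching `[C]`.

The query [C] means: uppercase C matches aliphatic (non-aromatic) carbon only.
Check the 12 heavy atoms by environment: 10× C → match; 2× S → no.
That gives 10 matching atoms.

10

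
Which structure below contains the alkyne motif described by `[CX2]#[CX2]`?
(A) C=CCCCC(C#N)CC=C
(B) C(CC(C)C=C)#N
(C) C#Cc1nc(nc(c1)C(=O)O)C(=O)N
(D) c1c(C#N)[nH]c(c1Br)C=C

C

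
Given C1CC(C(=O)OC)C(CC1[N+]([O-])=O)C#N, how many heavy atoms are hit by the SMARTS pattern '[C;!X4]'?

2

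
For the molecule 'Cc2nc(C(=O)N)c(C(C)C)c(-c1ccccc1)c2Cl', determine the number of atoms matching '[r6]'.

12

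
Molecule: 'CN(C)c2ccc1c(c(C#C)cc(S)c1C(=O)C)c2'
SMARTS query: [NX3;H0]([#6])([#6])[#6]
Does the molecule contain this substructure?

Yes

The pattern [NX3;H0]([#6])([#6])[#6] describes a trivalent nitrogen with no H, bonded to three carbons — a tertiary amine.
The molecule carries a dimethylamino group (-N(CH3)2), whose atoms satisfy every constraint of the query, so the pattern matches.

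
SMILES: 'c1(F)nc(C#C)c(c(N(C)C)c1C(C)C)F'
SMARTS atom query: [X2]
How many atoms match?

3

Check the 16 heavy atoms by environment: 1× n (aromatic, X2) → match; 5× c (aromatic, X3) → no; 1× N (X3) → no; 5× C (X4) → no; 2× C (X2) → match; 2× F (X1) → no.
Summing the matching environments: 1 + 2 = 3 matching atoms.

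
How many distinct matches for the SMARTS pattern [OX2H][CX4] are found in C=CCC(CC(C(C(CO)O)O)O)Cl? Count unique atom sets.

[OX2H][CX4] is the SMARTS for an aliphatic alcohol: a hydroxyl oxygen bound to an sp3 (X4) carbon.
The molecule carries 4 separate instances of a hydroxyl group (-OH) meeting every constraint; each maps to a distinct set of atoms, giving 4 matches.

4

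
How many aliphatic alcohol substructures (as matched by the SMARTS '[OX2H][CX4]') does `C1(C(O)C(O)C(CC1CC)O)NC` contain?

3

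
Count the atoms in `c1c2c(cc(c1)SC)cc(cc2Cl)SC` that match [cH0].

5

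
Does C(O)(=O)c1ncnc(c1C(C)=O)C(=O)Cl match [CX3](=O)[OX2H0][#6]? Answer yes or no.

The pattern [CX3](=O)[OX2H0][#6] describes a carbonyl carbon bonded to an oxygen that is itself bonded to carbon (no H on that O) — an ester.
The closest candidate here is a carboxylic acid group (-C(=O)OH), but the singly-bonded O carries H (OX2H1, not H0). No other fragment satisfies the full query, so there is no match.

No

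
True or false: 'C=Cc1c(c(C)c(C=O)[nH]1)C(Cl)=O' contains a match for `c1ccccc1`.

The pattern c1ccccc1 describes six aromatic carbons in a ring — a benzene ring.
The closest candidate here is a methyl group (-CH3), but no six-membered all-carbon aromatic ring is present. No other fragment satisfies the full query, so there is no match.

False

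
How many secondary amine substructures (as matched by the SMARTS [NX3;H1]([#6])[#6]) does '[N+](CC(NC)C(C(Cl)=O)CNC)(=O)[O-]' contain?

2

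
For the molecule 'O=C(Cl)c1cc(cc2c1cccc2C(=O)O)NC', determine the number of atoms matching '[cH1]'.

The query [cH1] means: aromatic carbon bearing exactly one hydrogen.
Check the 18 heavy atoms by environment: 5× c (aromatic, H0) → no; 5× c (aromatic, H1) → match; 2× C (H0) → no; 2× O (H0) → no; 1× Cl (H0) → no; 1× N (H1) → no; 1× C (H3) → no; 1× O (H1) → no.
That gives 5 matching atoms.

5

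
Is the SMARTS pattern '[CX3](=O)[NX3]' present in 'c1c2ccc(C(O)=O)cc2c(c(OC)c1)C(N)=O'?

Yes

The pattern [CX3](=O)[NX3] describes a carbonyl carbon bonded to a trivalent nitrogen — an amide.
The molecule carries a primary amide (-C(=O)NH2), whose atoms satisfy every constraint of the query, so the pattern matches.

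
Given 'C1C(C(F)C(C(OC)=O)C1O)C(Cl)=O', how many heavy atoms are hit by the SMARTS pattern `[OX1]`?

2

The query [OX1] means: aliphatic oxygen with one total connection — typically a carbonyl =O or an oxide.
Check the 14 heavy atoms by environment: 6× C (X4) → no; 2× O (X2) → no; 1× F (X1) → no; 2× C (X3) → no; 2× O (X1) → match; 1× Cl (X1) → no.
That gives 2 matching atoms.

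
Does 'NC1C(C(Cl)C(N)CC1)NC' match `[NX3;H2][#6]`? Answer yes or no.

The pattern [NX3;H2][#6] describes a trivalent nitrogen with two H attached to carbon — a primary amine.
The molecule carries a primary amino group (-NH2), whose atoms satisfy every constraint of the query, so the pattern matches.

Yes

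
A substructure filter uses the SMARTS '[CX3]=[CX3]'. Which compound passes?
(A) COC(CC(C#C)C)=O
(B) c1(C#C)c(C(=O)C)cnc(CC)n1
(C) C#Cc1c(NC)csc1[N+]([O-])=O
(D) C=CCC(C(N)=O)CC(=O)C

D

[CX3]=[CX3] describes a non-aromatic C=C double bond between two sp2 carbons (an alkene).
(A) has an ethynyl group (-C#CH) but the C-C bond is a triple bond, not a double bond.
(B) has an ethyl group (-CH2CH3) but its C-C bond is a single bond between CX4 carbons, not CX3=CX3.
(C) has an ethynyl group (-C#CH) but the C-C bond is a triple bond, not a double bond.
(D) contains a vinyl group (-CH=CH2), which satisfies every atom and bond constraint.
So the answer is (D).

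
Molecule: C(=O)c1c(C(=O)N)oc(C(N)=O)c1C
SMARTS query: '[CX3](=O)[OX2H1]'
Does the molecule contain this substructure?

The pattern [CX3](=O)[OX2H1] describes an sp2 carbon double-bonded to O and single-bonded to an -OH oxygen — a carboxylic acid.
The closest candidate here is a primary amide (-C(=O)NH2), but the carbonyl is bonded to N, not to an -OH oxygen. No other fragment satisfies the full query, so there is no match.

No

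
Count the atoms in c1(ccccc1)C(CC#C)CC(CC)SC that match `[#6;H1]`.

8

The query [#6;H1] means: any carbon bearing exactly one hydrogen.
Check the 16 heavy atoms by environment: 2× C (H3) → no; 3× C (H2) → no; 3× C (H1) → match; 1× C (H0) → no; 1× c (aromatic, H0) → no; 5× c (aromatic, H1) → match; 1× S (H0) → no.
Summing the matching environments: 3 + 5 = 8 matching atoms.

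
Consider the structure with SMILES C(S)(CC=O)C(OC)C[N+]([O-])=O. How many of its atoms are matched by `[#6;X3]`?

1

The query [#6;X3] means: any carbon (aromatic or not) with three total connections.
Check the 12 heavy atoms by environment: 5× C (X4) → no; 1× S (X2) → no; 1× N (charge +1, X3) → no; 1× O (charge -1, X1) → no; 2× O (X1) → no; 1× C (X3) → match; 1× O (X2) → no.
That gives 1 matching atom.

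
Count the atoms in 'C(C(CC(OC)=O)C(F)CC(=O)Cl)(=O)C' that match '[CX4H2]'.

2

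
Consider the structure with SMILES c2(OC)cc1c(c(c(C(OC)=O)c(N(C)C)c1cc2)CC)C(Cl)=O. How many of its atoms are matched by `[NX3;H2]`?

The query [NX3;H2] means: aliphatic N with 3 total connections, two of them H — an -NH2 nitrogen (amine or amide).
Check the 24 heavy atoms by environment: 7× c (aromatic, H0, X3) → no; 3× c (aromatic, H1, X3) → no; 1× N (H0, X3) → no; 5× C (H3, X4) → no; 1× C (H2, X4) → no; 2× C (H0, X3) → no; 2× O (H0, X1) → no; 1× Cl (H0, X1) → no; 2× O (H0, X2) → no.
No environment satisfies the query, so 0 matching atoms.

0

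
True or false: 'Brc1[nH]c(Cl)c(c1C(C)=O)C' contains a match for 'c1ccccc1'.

False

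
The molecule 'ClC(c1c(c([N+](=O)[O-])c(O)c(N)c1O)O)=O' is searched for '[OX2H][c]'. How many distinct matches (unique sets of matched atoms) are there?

[OX2H][c] is the SMARTS for a phenol: a hydroxyl oxygen attached to an aromatic carbon.
The molecule carries 3 separate instances of a hydroxyl group (-OH) meeting every constraint; each maps to a distinct set of atoms, giving 3 matches.

3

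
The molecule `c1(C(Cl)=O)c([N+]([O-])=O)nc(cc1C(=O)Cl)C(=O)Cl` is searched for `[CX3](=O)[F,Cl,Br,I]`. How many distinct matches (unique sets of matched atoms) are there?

3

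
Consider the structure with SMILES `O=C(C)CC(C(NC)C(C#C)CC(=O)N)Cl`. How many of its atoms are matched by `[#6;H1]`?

4

The query [#6;H1] means: any carbon bearing exactly one hydrogen.
Check the 16 heavy atoms by environment: 2× C (H2) → no; 4× C (H1) → match; 1× Cl (H0) → no; 3× C (H0) → no; 2× O (H0) → no; 1× N (H2) → no; 2× C (H3) → no; 1× N (H1) → no.
That gives 4 matching atoms.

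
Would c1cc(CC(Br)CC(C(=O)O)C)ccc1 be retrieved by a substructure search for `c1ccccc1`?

Yes

The pattern c1ccccc1 describes six aromatic carbons in a ring — a benzene ring.
The molecule carries a phenyl ring, whose atoms satisfy every constraint of the query, so the pattern matches.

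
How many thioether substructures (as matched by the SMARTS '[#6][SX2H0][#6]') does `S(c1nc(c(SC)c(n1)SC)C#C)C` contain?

3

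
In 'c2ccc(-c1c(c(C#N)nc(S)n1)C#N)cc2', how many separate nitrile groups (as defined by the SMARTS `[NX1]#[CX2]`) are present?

[NX1]#[CX2] is the SMARTS for a nitrile: a nitrogen triple-bonded to a two-connected carbon.
The molecule carries 2 separate instances of a nitrile (-C#N) meeting every constraint; each maps to a distinct set of atoms, giving 2 matches.

2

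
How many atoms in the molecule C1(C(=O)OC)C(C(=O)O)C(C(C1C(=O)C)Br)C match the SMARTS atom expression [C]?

11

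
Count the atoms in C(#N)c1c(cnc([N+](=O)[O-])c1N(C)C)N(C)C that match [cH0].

The query [cH0] means: aromatic carbon with no attached hydrogen (substituted or ring-fusion).
Check the 17 heavy atoms by environment: 1× n (aromatic, H0) → no; 1× c (aromatic, H1) → no; 4× c (aromatic, H0) → match; 3× N (H0) → no; 4× C (H3) → no; 1× C (H0) → no; 1× N (charge +1, H0) → no; 1× O (charge -1, H0) → no; 1× O (H0) → no.
That gives 4 matching atoms.

4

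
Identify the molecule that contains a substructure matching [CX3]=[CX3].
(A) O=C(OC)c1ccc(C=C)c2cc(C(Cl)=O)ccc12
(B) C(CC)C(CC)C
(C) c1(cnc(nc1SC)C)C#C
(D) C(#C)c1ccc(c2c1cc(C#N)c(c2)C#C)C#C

A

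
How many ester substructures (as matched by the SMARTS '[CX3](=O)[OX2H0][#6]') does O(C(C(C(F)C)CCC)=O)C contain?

1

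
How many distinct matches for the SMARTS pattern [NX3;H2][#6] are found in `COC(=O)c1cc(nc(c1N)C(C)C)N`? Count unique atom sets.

2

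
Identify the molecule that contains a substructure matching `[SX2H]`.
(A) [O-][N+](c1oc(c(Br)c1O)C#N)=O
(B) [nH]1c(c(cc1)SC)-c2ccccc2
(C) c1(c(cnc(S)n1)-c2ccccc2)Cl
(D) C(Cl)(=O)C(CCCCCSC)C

C

[SX2H] describes an aliphatic sulfur with two connections, one being H (a thiol).
(A) has a hydroxyl group (-OH) but it is an -OH, not an -SH.
(B) has a methylthio ether (-SCH3) but the sulfur has H0 (bonded to two carbons), not H1.
(C) contains a thiol (-SH), which satisfies every atom and bond constraint.
(D) has a methylthio ether (-SCH3) but the sulfur has H0 (bonded to two carbons), not H1.
So the answer is (C).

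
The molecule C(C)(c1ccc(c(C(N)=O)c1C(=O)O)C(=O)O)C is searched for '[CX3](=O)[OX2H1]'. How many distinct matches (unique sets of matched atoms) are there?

2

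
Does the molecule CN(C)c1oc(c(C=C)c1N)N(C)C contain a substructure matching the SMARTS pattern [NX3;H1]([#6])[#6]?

No

The pattern [NX3;H1]([#6])[#6] describes a trivalent nitrogen with one H, bonded to two carbons — a secondary amine.
The closest candidate here is a dimethylamino group (-N(CH3)2), but the nitrogen has H0, not H1. No other fragment satisfies the full query, so there is no match.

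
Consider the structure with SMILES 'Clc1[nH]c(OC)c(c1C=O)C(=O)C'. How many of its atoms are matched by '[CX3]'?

2

The query [CX3] means: C with X3: aliphatic carbon with exactly 3 total connections.
Check the 13 heavy atoms by environment: 1× n (aromatic, X3) → no; 4× c (aromatic, X3) → no; 1× Cl (X1) → no; 2× C (X3) → match; 2× O (X1) → no; 2× C (X4) → no; 1× O (X2) → no.
That gives 2 matching atoms.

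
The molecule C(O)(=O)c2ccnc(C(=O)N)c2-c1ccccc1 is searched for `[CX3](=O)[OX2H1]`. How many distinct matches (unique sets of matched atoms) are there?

1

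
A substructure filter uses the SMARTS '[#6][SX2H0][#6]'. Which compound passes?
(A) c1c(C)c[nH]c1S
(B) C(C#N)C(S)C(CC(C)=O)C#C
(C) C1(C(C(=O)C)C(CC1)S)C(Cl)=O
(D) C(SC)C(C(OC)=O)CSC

[#6][SX2H0][#6] describes an aliphatic sulfur bridging two carbons with no H on the sulfur (a thioether).
(A) has a thiol (-SH) but the sulfur has H1, not H0 bridging two carbons.
(B) has a thiol (-SH) but the sulfur has H1, not H0 bridging two carbons.
(C) has a thiol (-SH) but the sulfur has H1, not H0 bridging two carbons.
(D) contains a methylthio ether (-SCH3), which satisfies every atom and bond constraint.
So the answer is (D).

D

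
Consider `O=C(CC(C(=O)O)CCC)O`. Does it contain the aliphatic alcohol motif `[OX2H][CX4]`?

The pattern [OX2H][CX4] describes a hydroxyl oxygen bound to an sp3 (X4) carbon — an aliphatic alcohol.
The closest candidate here is a carboxylic acid group (-C(=O)OH), but the -OH is on a CX3 carbonyl carbon, not a CX4 carbon. No other fragment satisfies the full query, so there is no match.

No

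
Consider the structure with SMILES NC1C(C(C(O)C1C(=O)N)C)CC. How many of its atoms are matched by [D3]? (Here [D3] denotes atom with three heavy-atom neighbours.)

6

The query [D3] means: atom with exactly three heavy-atom neighbours.
Check the 13 heavy atoms by environment: 6× C (D3) → match; 2× C (D1) → no; 2× N (D1) → no; 2× O (D1) → no; 1× C (D2) → no.
That gives 6 matching atoms.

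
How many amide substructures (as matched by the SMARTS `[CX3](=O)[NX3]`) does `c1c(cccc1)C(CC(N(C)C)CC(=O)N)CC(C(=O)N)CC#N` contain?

[CX3](=O)[NX3] is the SMARTS for an amide: a carbonyl carbon bonded to a trivalent nitrogen.
The molecule carries 2 separate instances of a primary amide (-C(=O)NH2) meeting every constraint; each maps to a distinct set of atoms, giving 2 matches.

2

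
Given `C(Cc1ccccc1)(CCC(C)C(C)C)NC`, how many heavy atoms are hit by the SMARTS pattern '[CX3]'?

The query [CX3] means: C with X3: aliphatic carbon with exactly 3 total connections.
Check the 17 heavy atoms by environment: 10× C (X4) → no; 1× N (X3) → no; 6× c (aromatic, X3) → no.
No environment satisfies the query, so 0 matching atoms.

0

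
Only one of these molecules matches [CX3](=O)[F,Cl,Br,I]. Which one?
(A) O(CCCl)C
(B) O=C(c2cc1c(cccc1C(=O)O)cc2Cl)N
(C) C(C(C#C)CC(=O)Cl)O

[CX3](=O)[F,Cl,Br,I] describes a carbonyl carbon bonded to a halogen (an acyl halide).
(A) has a chloro substituent but the Cl is not on a carbonyl carbon.
(B) has a chloro substituent but the Cl is not on a carbonyl carbon.
(C) contains an acyl chloride (-C(=O)Cl), which satisfies every atom and bond constraint.
So the answer is (C).

C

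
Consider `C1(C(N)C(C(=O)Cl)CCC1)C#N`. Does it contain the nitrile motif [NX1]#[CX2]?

The pattern [NX1]#[CX2] describes a nitrogen triple-bonded to a two-connected carbon — a nitrile.
The molecule carries a nitrile (-C#N), whose atoms satisfy every constraint of the query, so the pattern matches.

Yes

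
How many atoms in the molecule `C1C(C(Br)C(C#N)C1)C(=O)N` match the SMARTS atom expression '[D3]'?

4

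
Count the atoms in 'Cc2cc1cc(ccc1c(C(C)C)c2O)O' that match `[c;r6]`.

10

The query [c;r6] means: aromatic carbon that belongs to a six-membered ring.
Check the 16 heavy atoms by environment: 10× c (aromatic, in 6-ring) → match; 4× C (acyclic) → no; 2× O (acyclic) → no.
That gives 10 matching atoms.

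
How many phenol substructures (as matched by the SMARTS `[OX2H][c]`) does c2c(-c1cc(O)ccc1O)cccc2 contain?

2

[OX2H][c] is the SMARTS for a phenol: a hydroxyl oxygen attached to an aromatic carbon.
The molecule carries 2 separate instances of a hydroxyl group (-OH) meeting every constraint; each maps to a distinct set of atoms, giving 2 matches.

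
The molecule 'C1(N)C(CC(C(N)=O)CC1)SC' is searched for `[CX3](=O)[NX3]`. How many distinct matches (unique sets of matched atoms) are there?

1

[CX3](=O)[NX3] is the SMARTS for an amide: a carbonyl carbon bonded to a trivalent nitrogen.
Exactly one fragment in the molecule meets all constraints, giving 1 match.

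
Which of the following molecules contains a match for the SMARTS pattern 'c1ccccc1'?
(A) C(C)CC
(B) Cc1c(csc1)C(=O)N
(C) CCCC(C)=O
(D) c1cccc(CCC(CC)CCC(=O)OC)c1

D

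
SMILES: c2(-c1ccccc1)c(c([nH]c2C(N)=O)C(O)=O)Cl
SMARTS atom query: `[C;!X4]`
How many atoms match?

The query [C;!X4] means: aliphatic carbon that does not have four total connections.
Check the 18 heavy atoms by environment: 1× n (aromatic, X3) → no; 10× c (aromatic, X3) → no; 2× C (X3) → match; 2× O (X1) → no; 1× N (X3) → no; 1× O (X2) → no; 1× Cl (X1) → no.
That gives 2 matching atoms.

2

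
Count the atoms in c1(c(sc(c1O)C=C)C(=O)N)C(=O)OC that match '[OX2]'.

The query [OX2] means: aliphatic oxygen with two total connections — ether, hydroxyl, or ester single-bond O.
Check the 15 heavy atoms by environment: 1× s (aromatic, X2) → no; 4× c (aromatic, X3) → no; 4× C (X3) → no; 2× O (X1) → no; 2× O (X2) → match; 1× C (X4) → no; 1× N (X3) → no.
That gives 2 matching atoms.

2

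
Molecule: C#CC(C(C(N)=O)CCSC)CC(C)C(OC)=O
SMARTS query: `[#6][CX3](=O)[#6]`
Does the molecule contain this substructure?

No

The pattern [#6][CX3](=O)[#6] describes a carbonyl carbon (no H) flanked by two carbons — a ketone.
The closest candidate here is a methyl-ester group (-C(=O)OCH3), but one neighbour of the carbonyl carbon is O, not C. No other fragment satisfies the full query, so there is no match.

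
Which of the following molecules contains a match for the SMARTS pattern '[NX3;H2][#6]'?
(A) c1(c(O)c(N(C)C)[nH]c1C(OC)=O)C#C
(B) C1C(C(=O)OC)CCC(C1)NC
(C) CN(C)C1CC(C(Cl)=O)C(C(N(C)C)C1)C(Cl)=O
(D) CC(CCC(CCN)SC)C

[NX3;H2][#6] describes a trivalent nitrogen with two H attached to carbon (a primary amine).
(A) has a dimethylamino group (-N(CH3)2) but the nitrogen has H0, not H2.
(B) has an N-methylamino group (-NHCH3) but the nitrogen bears two carbons and only one H (H1), not H2.
(C) has a dimethylamino group (-N(CH3)2) but the nitrogen has H0, not H2.
(D) contains a primary amino group (-NH2), which satisfies every atom and bond constraint.
So the answer is (D).

D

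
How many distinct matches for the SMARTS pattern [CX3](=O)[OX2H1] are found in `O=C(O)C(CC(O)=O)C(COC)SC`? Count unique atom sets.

2

[CX3](=O)[OX2H1] is the SMARTS for a carboxylic acid: an sp2 carbon double-bonded to O and single-bonded to an -OH oxygen.
The molecule carries 2 separate instances of a carboxylic acid group (-C(=O)OH) meeting every constraint; each maps to a distinct set of atoms, giving 2 matches.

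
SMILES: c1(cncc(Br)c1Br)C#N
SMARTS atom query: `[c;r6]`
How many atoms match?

5

The query [c;r6] means: aromatic carbon that belongs to a six-membered ring.
Check the 10 heavy atoms by environment: 1× n (aromatic, in 6-ring) → no; 5× c (aromatic, in 6-ring) → match; 2× Br (acyclic) → no; 1× C (acyclic) → no; 1× N (acyclic) → no.
That gives 5 matching atoms.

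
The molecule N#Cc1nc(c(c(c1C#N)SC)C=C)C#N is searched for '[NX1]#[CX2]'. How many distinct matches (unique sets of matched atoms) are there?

[NX1]#[CX2] is the SMARTS for a nitrile: a nitrogen triple-bonded to a two-connected carbon.
The molecule carries 3 separate instances of a nitrile (-C#N) meeting every constraint; each maps to a distinct set of atoms, giving 3 matches.

3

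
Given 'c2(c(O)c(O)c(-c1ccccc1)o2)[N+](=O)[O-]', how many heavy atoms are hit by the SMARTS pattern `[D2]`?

6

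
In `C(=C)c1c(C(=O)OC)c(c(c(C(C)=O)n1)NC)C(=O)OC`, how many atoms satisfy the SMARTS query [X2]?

3

The query [X2] means: any atom with exactly two total connections (bonds + H).
Check the 21 heavy atoms by environment: 1× n (aromatic, X2) → match; 5× c (aromatic, X3) → no; 1× N (X3) → no; 4× C (X4) → no; 5× C (X3) → no; 3× O (X1) → no; 2× O (X2) → match.
Summing the matching environments: 1 + 2 = 3 matching atoms.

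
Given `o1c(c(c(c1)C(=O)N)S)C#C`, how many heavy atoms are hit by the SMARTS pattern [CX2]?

Check the 11 heavy atoms by environment: 1× o (aromatic, X2) → no; 4× c (aromatic, X3) → no; 2× C (X2) → match; 1× C (X3) → no; 1× O (X1) → no; 1× N (X3) → no; 1× S (X2) → no.
That gives 2 matching atoms.

2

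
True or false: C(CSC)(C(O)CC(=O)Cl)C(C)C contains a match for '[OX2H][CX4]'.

True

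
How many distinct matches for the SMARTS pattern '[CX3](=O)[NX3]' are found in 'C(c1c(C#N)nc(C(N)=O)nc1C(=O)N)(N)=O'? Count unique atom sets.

3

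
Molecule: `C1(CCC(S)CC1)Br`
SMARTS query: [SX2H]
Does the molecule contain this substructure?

Yes

The pattern [SX2H] describes an aliphatic sulfur with two connections, one being H — a thiol.
The molecule carries a thiol (-SH), whose atoms satisfy every constraint of the query, so the pattern matches.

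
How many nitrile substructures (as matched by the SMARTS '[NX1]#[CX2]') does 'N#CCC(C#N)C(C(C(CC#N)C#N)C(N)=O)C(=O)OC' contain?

[NX1]#[CX2] is the SMARTS for a nitrile: a nitrogen triple-bonded to a two-connected carbon.
The molecule carries 4 separate instances of a nitrile (-C#N) meeting every constraint; each maps to a distinct set of atoms, giving 4 matches.

4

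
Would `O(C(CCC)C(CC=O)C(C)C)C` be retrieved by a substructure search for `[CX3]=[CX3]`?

No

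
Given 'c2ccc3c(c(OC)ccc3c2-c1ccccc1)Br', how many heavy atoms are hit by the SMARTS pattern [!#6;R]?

The query [!#6;R] means: non-carbon atom that is part of a ring.
Check the 19 heavy atoms by environment: 16× c (aromatic, in 6-ring) → no; 1× O (acyclic) → no; 1× C (acyclic) → no; 1× Br (acyclic) → no.
No environment satisfies the query, so 0 matching atoms.

0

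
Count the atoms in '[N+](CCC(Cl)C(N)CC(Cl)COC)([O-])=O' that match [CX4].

8

Check the 15 heavy atoms by environment: 8× C (X4) → match; 2× Cl (X1) → no; 1× O (X2) → no; 1× N (X3) → no; 1× N (charge +1, X3) → no; 1× O (charge -1, X1) → no; 1× O (X1) → no.
That gives 8 matching atoms.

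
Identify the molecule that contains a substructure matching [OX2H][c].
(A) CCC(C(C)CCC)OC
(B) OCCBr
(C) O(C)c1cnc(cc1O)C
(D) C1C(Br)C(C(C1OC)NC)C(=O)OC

[OX2H][c] describes a hydroxyl oxygen attached to an aromatic carbon (a phenol).
(A) has a methoxy ether (-OCH3) but the oxygen has H0, not H1.
(B) has a hydroxyl group (-OH) but the -OH is on an aliphatic carbon, not an aromatic c.
(C) contains a hydroxyl group (-OH), which satisfies every atom and bond constraint.
(D) has a methoxy ether (-OCH3) but the oxygen has H0, not H1.
So the answer is (C).

C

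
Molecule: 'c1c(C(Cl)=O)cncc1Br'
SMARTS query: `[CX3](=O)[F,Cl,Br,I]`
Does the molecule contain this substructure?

Yes

The pattern [CX3](=O)[F,Cl,Br,I] describes a carbonyl carbon bonded to a halogen — an acyl halide.
The molecule carries an acyl chloride (-C(=O)Cl), whose atoms satisfy every constraint of the query, so the pattern matches.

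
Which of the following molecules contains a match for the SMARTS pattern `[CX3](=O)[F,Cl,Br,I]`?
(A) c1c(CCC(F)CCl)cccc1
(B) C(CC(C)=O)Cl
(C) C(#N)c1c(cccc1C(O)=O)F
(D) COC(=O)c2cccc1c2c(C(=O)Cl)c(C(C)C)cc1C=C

[CX3](=O)[F,Cl,Br,I] describes a carbonyl carbon bonded to a halogen (an acyl halide).
(A) has a chloro substituent but the Cl is not on a carbonyl carbon.
(B) has a chloro substituent but the Cl is not on a carbonyl carbon.
(C) has a carboxylic acid group (-C(=O)OH) but the carbonyl is bonded to -OH, not to a halogen.
(D) contains an acyl chloride (-C(=O)Cl), which satisfies every atom and bond constraint.
So the answer is (D).

D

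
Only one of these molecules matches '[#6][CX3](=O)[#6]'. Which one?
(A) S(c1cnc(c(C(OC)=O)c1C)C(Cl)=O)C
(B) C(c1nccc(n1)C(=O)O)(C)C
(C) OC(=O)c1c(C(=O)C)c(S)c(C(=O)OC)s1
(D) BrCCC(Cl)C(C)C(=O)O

C

[#6][CX3](=O)[#6] describes a carbonyl carbon (no H) flanked by two carbons (a ketone).
(A) has a methyl-ester group (-C(=O)OCH3) but one neighbour of the carbonyl carbon is O, not C.
(B) has a carboxylic acid group (-C(=O)OH) but one neighbour of the carbonyl carbon is O, not C.
(C) contains an acetyl/ketone group (-C(=O)CH3), which satisfies every atom and bond constraint.
(D) has a carboxylic acid group (-C(=O)OH) but one neighbour of the carbonyl carbon is O, not C.
So the answer is (C).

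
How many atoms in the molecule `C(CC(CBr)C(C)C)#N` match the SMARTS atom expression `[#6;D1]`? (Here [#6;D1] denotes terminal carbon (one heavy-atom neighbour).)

2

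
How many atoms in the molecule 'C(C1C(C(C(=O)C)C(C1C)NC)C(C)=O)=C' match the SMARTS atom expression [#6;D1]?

The query [#6;D1] means: carbon bonded to exactly one heavy atom.
Check the 16 heavy atoms by environment: 7× C (D3) → no; 1× C (D2) → no; 5× C (D1) → match; 2× O (D1) → no; 1× N (D2) → no.
That gives 5 matching atoms.

5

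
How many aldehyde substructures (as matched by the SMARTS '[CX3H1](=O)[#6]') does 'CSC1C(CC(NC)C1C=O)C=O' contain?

[CX3H1](=O)[#6] is the SMARTS for an aldehyde: an sp2 carbon with one H, double-bonded to O and single-bonded to carbon.
The molecule carries 2 separate instances of an aldehyde (-CHO) meeting every constraint; each maps to a distinct set of atoms, giving 2 matches.

2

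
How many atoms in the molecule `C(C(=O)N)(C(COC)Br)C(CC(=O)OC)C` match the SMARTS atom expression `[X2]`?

2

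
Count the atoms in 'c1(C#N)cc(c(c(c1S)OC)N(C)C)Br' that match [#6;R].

Check the 15 heavy atoms by environment: 6× c (aromatic, in 6-ring) → match; 1× Br (acyclic) → no; 4× C (acyclic) → no; 2× N (acyclic) → no; 1× O (acyclic) → no; 1× S (acyclic) → no.
That gives 6 matching atoms.

6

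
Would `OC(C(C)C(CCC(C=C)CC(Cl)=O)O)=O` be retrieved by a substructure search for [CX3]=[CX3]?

Yes

The pattern [CX3]=[CX3] describes a non-aromatic C=C double bond between two sp2 carbons — an alkene.
The molecule carries a vinyl group (-CH=CH2), whose atoms satisfy every constraint of the query, so the pattern matches.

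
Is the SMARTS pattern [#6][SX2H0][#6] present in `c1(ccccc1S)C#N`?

No

The pattern [#6][SX2H0][#6] describes an aliphatic sulfur bridging two carbons with no H on the sulfur — a thioether.
The closest candidate here is a thiol (-SH), but the sulfur has H1, not H0 bridging two carbons. No other fragment satisfies the full query, so there is no match.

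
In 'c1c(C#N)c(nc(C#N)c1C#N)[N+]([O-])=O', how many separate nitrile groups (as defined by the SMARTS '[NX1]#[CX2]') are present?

3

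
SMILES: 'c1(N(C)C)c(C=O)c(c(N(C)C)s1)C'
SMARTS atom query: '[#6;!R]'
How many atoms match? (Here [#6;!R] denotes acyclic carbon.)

Check the 14 heavy atoms by environment: 1× s (aromatic, in 5-ring) → no; 4× c (aromatic, in 5-ring) → no; 6× C (acyclic) → match; 1× O (acyclic) → no; 2× N (acyclic) → no.
That gives 6 matching atoms.

6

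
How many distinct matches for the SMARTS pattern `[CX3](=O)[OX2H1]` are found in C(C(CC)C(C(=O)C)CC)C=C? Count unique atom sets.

[CX3](=O)[OX2H1] is the SMARTS for a carboxylic acid: an sp2 carbon double-bonded to O and single-bonded to an -OH oxygen.
No fragment in the molecule satisfies every constraint, giving 0 matches.

0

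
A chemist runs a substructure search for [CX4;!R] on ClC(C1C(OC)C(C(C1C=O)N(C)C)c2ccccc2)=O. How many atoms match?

3

The query [CX4;!R] means: aliphatic carbon with four total connections, not in a ring.
Check the 21 heavy atoms by environment: 5× C (X4, in 5-ring) → no; 1× N (X3, acyclic) → no; 3× C (X4, acyclic) → match; 2× C (X3, acyclic) → no; 2× O (X1, acyclic) → no; 6× c (aromatic, X3, in 6-ring) → no; 1× O (X2, acyclic) → no; 1× Cl (X1, acyclic) → no.
That gives 3 matching atoms.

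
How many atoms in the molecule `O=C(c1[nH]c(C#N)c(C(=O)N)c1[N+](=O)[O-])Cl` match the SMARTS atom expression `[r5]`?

5

The query [r5] means: r5 matches atoms in a five-membered ring.
Check the 16 heavy atoms by environment: 1× n (aromatic, in 5-ring) → match; 4× c (aromatic, in 5-ring) → match; 3× C (acyclic) → no; 3× O (acyclic) → no; 2× N (acyclic) → no; 1× Cl (acyclic) → no; 1× N (charge +1, acyclic) → no; 1× O (charge -1, acyclic) → no.
Summing the matching environments: 1 + 4 = 5 matching atoms.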